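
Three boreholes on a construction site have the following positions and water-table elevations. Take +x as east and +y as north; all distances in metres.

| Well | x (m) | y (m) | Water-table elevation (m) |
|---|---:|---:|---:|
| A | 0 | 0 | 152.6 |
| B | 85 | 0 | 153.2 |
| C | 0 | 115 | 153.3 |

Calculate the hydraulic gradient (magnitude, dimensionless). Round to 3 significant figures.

∂h/∂x = (153.2 − 152.6) / (85 − 0) = +0.007059
∂h/∂y = (153.3 − 152.6) / (115 − 0) = +0.006087
|∇h| = √(0.007059² + 0.006087²) = 0.009321

0.00932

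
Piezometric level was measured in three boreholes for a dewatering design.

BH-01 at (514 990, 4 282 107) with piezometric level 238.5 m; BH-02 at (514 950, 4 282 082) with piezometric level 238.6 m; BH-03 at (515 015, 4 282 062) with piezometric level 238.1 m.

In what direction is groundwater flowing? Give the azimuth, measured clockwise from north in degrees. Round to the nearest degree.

133°

With h = a·x + b·y + c and BH-01 as origin, the differences give:
  (-40)·a + (-25)·b = +0.1
  25·a + (-45)·b = -0.4
Eliminate b (×(-45) and ×(-25), subtract): 2425·a = -14.50 → a = ∂h/∂x = -0.005979
Back-substitute: b = ∂h/∂y = +0.005567.
Flow direction (−∇h) has components (+0.005979 E, -0.005567 N).
Azimuth = atan2(E, N) = atan2(+0.005979, -0.005567) = 133.0° ≈ 133°.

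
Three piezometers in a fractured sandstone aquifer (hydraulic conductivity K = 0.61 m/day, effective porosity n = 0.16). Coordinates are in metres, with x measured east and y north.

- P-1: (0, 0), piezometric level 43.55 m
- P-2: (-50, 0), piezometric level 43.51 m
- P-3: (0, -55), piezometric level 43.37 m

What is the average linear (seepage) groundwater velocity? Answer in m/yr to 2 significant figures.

∂h/∂x = (43.51 − 43.55) / (-50 − 0) = +0.0008000
∂h/∂y = (43.37 − 43.55) / (-55 − 0) = +0.003273
|∇h| = √(0.0008000² + 0.003273²) = 0.003369
Seepage velocity v = K·i/n = 0.61 × 0.003369 / 0.16 = 0.01284 m/day = 4.69 m/yr.

4.7 m/yr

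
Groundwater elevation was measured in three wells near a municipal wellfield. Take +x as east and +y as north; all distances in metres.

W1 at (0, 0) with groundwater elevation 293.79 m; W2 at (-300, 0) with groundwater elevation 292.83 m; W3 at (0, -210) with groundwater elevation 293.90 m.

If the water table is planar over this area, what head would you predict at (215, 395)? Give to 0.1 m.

∂h/∂x = (292.83 − 293.79) / (-300 − 0) = +0.003200
∂h/∂y = (293.90 − 293.79) / (-210 − 0) = -0.0005238
h(215, 395) = 293.79 + (+0.003200)·(215) + (-0.0005238)·(395) = 293.79 +0.688 -0.207 = 294.271 m.

294.3 m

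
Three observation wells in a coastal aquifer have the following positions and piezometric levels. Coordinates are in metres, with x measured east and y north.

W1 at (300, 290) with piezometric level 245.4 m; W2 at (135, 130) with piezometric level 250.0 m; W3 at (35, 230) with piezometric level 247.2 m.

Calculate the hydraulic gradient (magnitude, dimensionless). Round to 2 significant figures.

Taking W1 as reference: W2−W1 = (-165, -160, +4.6); W3−W1 = (-265, -60, +1.8).
Solve a·Δx + b·Δy = Δh: det = (-165)·(-60) − (-265)·(-160) = -32500.
∂h/∂x = [(+4.6)·(-60) − (+1.8)·(-160)] / -32500 = -0.0003692
∂h/∂y = [(-165)·(+1.8) − (-265)·(+4.6)] / -32500 = -0.02837
|∇h| = √(-0.0003692² + -0.02837²) = 0.02837

0.028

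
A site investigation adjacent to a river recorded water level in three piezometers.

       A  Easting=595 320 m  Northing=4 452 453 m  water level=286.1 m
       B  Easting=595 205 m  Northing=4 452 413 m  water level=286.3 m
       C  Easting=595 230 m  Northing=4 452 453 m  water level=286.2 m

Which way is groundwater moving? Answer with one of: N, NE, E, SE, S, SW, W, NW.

Differences from A: to B (Δx, Δy, Δh) = (-115, -40, +0.2); to C = (-90, 0, +0.1).
Solve a·Δx + b·Δy = Δh: det = (-115)·0 − (-90)·(-40) = -3600.
∂h/∂x = [(+0.2)·0 − (+0.1)·(-40)] / -3600 = -0.001111
∂h/∂y = [(-115)·(+0.1) − (-90)·(+0.2)] / -3600 = -0.001806
Flow = −∇h = (+0.001111 east, +0.001806 north), which points northeast.

NE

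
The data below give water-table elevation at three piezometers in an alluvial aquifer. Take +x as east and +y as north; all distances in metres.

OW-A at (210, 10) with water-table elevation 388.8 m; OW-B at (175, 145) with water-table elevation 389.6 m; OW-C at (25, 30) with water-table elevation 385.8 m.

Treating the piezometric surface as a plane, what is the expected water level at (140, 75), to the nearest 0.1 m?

388.3 m

Differences from OW-A: to OW-B (Δx, Δy, Δh) = (-35, 135, +0.8); to OW-C = (-185, 20, -3.0).
Solve a·Δx + b·Δy = Δh: det = (-35)·20 − (-185)·135 = 24275.
∂h/∂x = [(+0.8)·20 − (-3.0)·135] / 24275 = +0.01734
∂h/∂y = [(-35)·(-3.0) − (-185)·(+0.8)] / 24275 = +0.01042
h(140, 75) = 388.8 + (+0.01734)·(-70) + (+0.01042)·(65) = 388.8 -1.214 +0.677 = 388.263 m.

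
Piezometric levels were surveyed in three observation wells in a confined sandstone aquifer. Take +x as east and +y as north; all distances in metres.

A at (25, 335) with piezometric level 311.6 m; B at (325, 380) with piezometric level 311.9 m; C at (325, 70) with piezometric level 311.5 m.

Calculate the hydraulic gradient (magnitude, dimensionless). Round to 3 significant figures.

Three-point gradient (reference A): Δ to B = (300, 45, +0.3), Δ to C = (300, -265, -0.1).
∂h/∂x = +0.0008065, ∂h/∂y = +0.001290 (det = -93000).
|∇h| = √(0.0008065² + 0.001290²) = 0.001521

0.00152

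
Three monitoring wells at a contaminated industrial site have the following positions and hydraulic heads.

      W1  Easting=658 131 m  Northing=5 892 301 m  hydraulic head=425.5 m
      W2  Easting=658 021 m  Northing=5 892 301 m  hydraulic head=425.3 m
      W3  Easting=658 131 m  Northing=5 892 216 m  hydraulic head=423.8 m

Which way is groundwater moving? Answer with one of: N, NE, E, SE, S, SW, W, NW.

S

∂h/∂x = (425.3 − 425.5) / (658021 − 658131) = +0.001818
∂h/∂y = (423.8 − 425.5) / (5892216 − 5892301) = +0.02000
Flow = −∇h = (-0.001818 east, -0.02000 north), which points south.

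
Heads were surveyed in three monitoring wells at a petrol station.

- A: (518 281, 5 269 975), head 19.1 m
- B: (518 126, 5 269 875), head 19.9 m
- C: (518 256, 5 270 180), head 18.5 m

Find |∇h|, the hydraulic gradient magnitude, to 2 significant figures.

With h = a·x + b·y + c and A as origin, the differences give:
  (-155)·a + (-100)·b = +0.8
  (-25)·a + 205·b = -0.6
Eliminate b (×205 and ×(-100), subtract): -34275·a = 104.00 → a = ∂h/∂x = -0.003034
Back-substitute: b = ∂h/∂y = -0.003297.
|∇h| = √(-0.003034² + -0.003297²) = 0.004481

0.0045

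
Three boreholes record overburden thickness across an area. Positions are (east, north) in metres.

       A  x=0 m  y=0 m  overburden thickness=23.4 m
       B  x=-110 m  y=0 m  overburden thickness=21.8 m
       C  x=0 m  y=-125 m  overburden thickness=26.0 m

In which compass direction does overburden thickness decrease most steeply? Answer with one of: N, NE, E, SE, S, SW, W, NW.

NW

∂d/∂x = (21.8 − 23.4) / (-110 − 0) = +0.01455
∂d/∂y = (26.0 − 23.4) / (-125 − 0) = -0.02080
Steepest decrease is along −∇f = (-0.01455 E, +0.02080 N) → northwest.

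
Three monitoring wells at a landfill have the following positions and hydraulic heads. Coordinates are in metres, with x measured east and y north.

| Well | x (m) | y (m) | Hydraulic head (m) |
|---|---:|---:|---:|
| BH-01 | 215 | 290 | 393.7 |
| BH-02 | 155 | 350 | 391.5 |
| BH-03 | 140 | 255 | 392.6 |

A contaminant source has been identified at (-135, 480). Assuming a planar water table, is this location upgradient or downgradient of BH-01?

Differences from BH-01: to BH-02 (Δx, Δy, Δh) = (-60, 60, -2.2); to BH-03 = (-75, -35, -1.1).
Solve a·Δx + b·Δy = Δh: det = (-60)·(-35) − (-75)·60 = 6600.
∂h/∂x = [(-2.2)·(-35) − (-1.1)·60] / 6600 = +0.02167
∂h/∂y = [(-60)·(-1.1) − (-75)·(-2.2)] / 6600 = -0.01500
Head at (-135, 480) = 393.7 + (+0.02167)·(-350) + (-0.01500)·(190) = 383.27 m.
That is lower than the 393.7 m at BH-01, so the point is downgradient.

downgradient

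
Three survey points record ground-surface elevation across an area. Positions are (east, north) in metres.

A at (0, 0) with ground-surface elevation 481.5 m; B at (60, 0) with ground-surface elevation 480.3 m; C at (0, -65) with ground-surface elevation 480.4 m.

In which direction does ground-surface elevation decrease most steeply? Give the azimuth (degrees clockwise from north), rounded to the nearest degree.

∂z/∂x = (480.3 − 481.5) / (60 − 0) = -0.02000
∂z/∂y = (480.4 − 481.5) / (-65 − 0) = +0.01692
Steepest decrease is along −∇f: components (+0.02000 E, -0.01692 N).
Azimuth = atan2(+0.02000, -0.01692) = 130.2° ≈ 130°.

130°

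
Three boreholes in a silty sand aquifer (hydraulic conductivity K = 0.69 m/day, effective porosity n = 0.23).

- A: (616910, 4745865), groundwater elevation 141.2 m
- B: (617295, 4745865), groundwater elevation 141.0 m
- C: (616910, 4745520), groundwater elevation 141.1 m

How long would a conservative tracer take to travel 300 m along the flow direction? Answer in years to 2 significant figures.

460 years

∂h/∂x = (141.0 − 141.2) / (617295 − 616910) = -0.0005195
∂h/∂y = (141.1 − 141.2) / (4745520 − 4745865) = +0.0002899
|∇h| = √(-0.0005195² + 0.0002899²) = 0.0005949
Seepage velocity v = K·i/n = 0.69 × 0.0005949 / 0.23 = 0.001785 m/day.
t = 300 / 0.001785 = 1.681e+05 days = 460 years.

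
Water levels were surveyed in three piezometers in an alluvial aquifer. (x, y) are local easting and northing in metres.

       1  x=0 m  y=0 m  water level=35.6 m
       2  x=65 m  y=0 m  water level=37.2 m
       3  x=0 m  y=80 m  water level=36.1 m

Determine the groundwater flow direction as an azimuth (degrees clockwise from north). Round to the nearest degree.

∂h/∂x = (37.2 − 35.6) / (65 − 0) = +0.02462
∂h/∂y = (36.1 − 35.6) / (80 − 0) = +0.006250
Flow direction (−∇h) has components (-0.02462 E, -0.006250 N).
Azimuth = atan2(E, N) = atan2(-0.02462, -0.006250) = 255.8° ≈ 256°.

256°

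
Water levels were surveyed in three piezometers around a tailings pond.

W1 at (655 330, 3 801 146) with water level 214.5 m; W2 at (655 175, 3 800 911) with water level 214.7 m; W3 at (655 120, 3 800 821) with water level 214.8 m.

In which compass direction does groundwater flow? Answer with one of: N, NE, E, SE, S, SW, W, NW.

NW

Differences from W1: to W2 (Δx, Δy, Δh) = (-155, -235, +0.2); to W3 = (-210, -325, +0.3).
Solve a·Δx + b·Δy = Δh: det = (-155)·(-325) − (-210)·(-235) = 1025.
∂h/∂x = [(+0.2)·(-325) − (+0.3)·(-235)] / 1025 = +0.005366
∂h/∂y = [(-155)·(+0.3) − (-210)·(+0.2)] / 1025 = -0.004390
Flow = −∇h = (-0.005366 east, +0.004390 north), which points northwest.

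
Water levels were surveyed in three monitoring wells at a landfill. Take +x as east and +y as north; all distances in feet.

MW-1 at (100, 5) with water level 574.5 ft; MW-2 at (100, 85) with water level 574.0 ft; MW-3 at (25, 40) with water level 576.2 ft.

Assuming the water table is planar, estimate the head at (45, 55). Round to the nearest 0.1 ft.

575.6 ft

Taking MW-1 as reference: MW-2−MW-1 = (0, 80, -0.5); MW-3−MW-1 = (-75, 35, +1.7).
Determinant of the coordinate differences = 0·35 − (-75)·80 = 6000.
∂h/∂x = [(-0.5)·35 − (+1.7)·80] / 6000 = -0.02558
∂h/∂y = [0·(+1.7) − (-75)·(-0.5)] / 6000 = -0.006250
h(45, 55) = 574.5 + (-0.02558)·(-55) + (-0.006250)·(50) = 574.5 +1.407 -0.312 = 575.595 ft.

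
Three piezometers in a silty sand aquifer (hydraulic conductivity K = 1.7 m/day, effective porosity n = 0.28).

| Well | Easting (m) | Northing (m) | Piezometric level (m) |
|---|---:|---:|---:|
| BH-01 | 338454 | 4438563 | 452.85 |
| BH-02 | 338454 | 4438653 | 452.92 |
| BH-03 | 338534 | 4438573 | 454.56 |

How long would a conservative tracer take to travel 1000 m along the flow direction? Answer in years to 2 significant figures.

21 years

With h = a·x + b·y + c and BH-01 as origin, the differences give:
  0·a + 90·b = +0.07
  80·a + 10·b = +1.71
Eliminate b (×10 and ×90, subtract): -7200·a = -153.200 → a = ∂h/∂x = +0.02128
Back-substitute: b = ∂h/∂y = +0.0007778.
|∇h| = √(0.02128² + 0.0007778²) = 0.02129
Seepage velocity v = K·i/n = 1.7 × 0.02129 / 0.28 = 0.1293 m/day.
t = 1000 / 0.1293 = 7734 days = 21.2 years.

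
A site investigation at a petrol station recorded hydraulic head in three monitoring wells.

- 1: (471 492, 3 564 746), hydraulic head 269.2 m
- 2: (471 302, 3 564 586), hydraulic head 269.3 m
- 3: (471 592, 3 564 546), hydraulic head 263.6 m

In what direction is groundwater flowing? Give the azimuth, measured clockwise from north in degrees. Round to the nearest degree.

Three-point gradient (reference 1): Δ to 2 = (-190, -160, +0.1), Δ to 3 = (100, -200, -5.6).
∂h/∂x = -0.01696, ∂h/∂y = +0.01952 (det = 54000).
Flow direction (−∇h) has components (+0.01696 E, -0.01952 N).
Azimuth = atan2(E, N) = atan2(+0.01696, -0.01952) = 139.0° ≈ 139°.

139°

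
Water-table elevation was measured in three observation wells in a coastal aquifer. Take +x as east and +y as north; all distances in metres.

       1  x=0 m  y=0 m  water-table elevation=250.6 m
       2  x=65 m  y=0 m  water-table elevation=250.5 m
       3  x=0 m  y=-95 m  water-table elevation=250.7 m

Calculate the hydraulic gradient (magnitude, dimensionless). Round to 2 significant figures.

0.0019

∂h/∂x = (250.5 − 250.6) / (65 − 0) = -0.001538
∂h/∂y = (250.7 − 250.6) / (-95 − 0) = -0.001053
|∇h| = √(-0.001538² + -0.001053²) = 0.001864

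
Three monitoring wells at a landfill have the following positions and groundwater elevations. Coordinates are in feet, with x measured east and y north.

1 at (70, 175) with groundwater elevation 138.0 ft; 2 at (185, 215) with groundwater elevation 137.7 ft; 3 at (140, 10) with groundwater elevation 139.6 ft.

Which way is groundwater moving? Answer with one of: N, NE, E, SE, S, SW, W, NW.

Differences from 1: to 2 (Δx, Δy, Δh) = (115, 40, -0.3); to 3 = (70, -165, +1.6).
Solve a·Δx + b·Δy = Δh: det = 115·(-165) − 70·40 = -21775.
∂h/∂x = [(-0.3)·(-165) − (+1.6)·40] / -21775 = +0.0006659
∂h/∂y = [115·(+1.6) − 70·(-0.3)] / -21775 = -0.009414
Flow = −∇h = (-0.0006659 east, +0.009414 north), which points north.

N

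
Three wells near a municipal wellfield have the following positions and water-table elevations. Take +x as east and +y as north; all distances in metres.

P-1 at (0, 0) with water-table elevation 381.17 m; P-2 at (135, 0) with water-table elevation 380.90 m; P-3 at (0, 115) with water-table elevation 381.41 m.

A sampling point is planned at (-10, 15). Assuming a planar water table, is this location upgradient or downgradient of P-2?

∂h/∂x = (380.90 − 381.17) / (135 − 0) = -0.002000
∂h/∂y = (381.41 − 381.17) / (115 − 0) = +0.002087
Head at (-10, 15) = 381.17 + (-0.002000)·(-10) + (+0.002087)·(15) = 381.22 m.
That is higher than the 380.90 m at P-2, so the point is upgradient.

upgradient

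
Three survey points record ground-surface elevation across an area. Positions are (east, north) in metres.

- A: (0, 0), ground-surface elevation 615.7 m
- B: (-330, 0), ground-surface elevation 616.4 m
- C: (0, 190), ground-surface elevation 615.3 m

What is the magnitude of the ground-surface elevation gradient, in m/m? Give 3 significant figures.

∂z/∂x = (616.4 − 615.7) / (-330 − 0) = -0.002121
∂z/∂y = (615.3 − 615.7) / (190 − 0) = -0.002105
|∇f| = √(-0.002121² + -0.002105²) = 0.002988 m/m

0.00299 m/m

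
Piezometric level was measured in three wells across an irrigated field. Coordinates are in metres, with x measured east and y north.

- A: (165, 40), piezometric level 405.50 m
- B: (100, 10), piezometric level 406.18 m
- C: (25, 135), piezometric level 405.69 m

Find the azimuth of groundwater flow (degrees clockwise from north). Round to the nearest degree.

040°

Differences from A: to B (Δx, Δy, Δh) = (-65, -30, +0.68); to C = (-140, 95, +0.19).
Determinant of the coordinate differences = (-65)·95 − (-140)·(-30) = -10375.
∂h/∂x = [(+0.68)·95 − (+0.19)·(-30)] / -10375 = -0.006776
∂h/∂y = [(-65)·(+0.19) − (-140)·(+0.68)] / -10375 = -0.007986
Flow direction (−∇h) has components (+0.006776 E, +0.007986 N).
Azimuth = atan2(E, N) = atan2(+0.006776, +0.007986) = 40.3° ≈ 040°.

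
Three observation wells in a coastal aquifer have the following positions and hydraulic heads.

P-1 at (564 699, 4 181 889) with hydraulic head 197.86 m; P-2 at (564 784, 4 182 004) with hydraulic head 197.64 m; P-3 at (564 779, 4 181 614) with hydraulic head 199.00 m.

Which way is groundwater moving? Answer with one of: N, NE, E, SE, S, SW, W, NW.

NW

Taking P-1 as reference: P-2−P-1 = (85, 115, -0.22); P-3−P-1 = (80, -275, +1.14).
Determinant of the coordinate differences = 85·(-275) − 80·115 = -32575.
∂h/∂x = [(-0.22)·(-275) − (+1.14)·115] / -32575 = +0.002167
∂h/∂y = [85·(+1.14) − 80·(-0.22)] / -32575 = -0.003515
Flow = −∇h = (-0.002167 east, +0.003515 north), which points northwest.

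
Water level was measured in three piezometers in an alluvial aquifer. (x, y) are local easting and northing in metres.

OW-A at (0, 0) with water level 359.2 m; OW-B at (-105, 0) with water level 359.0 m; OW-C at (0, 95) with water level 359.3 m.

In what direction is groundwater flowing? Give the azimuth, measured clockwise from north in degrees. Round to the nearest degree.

241°

∂h/∂x = (359.0 − 359.2) / (-105 − 0) = +0.001905
∂h/∂y = (359.3 − 359.2) / (95 − 0) = +0.001053
Flow direction (−∇h) has components (-0.001905 E, -0.001053 N).
Azimuth = atan2(E, N) = atan2(-0.001905, -0.001053) = 241.1° ≈ 241°.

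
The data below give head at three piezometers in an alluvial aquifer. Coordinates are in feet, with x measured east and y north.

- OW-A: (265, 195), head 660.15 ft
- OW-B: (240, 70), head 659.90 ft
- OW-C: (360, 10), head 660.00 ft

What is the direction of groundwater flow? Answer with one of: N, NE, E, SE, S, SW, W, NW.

Taking OW-A as reference: OW-B−OW-A = (-25, -125, -0.25); OW-C−OW-A = (95, -185, -0.15).
Determinant of the coordinate differences = (-25)·(-185) − 95·(-125) = 16500.
∂h/∂x = [(-0.25)·(-185) − (-0.15)·(-125)] / 16500 = +0.001667
∂h/∂y = [(-25)·(-0.15) − 95·(-0.25)] / 16500 = +0.001667
Flow = −∇h = (-0.001667 east, -0.001667 north), which points southwest.

SW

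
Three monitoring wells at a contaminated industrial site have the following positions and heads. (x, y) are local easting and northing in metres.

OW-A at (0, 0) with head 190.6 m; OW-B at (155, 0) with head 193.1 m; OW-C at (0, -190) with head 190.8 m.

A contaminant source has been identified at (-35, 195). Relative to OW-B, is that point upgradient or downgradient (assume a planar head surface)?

∂h/∂x = (193.1 − 190.6) / (155 − 0) = +0.01613
∂h/∂y = (190.8 − 190.6) / (-190 − 0) = -0.001053
Head at (-35, 195) = 190.6 + (+0.01613)·(-35) + (-0.001053)·(195) = 189.83 m.
That is lower than the 193.1 m at OW-B, so the point is downgradient.

downgradient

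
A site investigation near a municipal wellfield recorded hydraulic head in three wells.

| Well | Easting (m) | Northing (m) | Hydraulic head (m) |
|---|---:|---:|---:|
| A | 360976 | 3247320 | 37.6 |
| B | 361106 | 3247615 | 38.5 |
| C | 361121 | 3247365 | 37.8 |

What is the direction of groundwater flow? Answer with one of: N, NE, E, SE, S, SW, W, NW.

S

Taking A as reference: B−A = (130, 295, +0.9); C−A = (145, 45, +0.2).
Solve a·Δx + b·Δy = Δh: det = 130·45 − 145·295 = -36925.
∂h/∂x = [(+0.9)·45 − (+0.2)·295] / -36925 = +0.0005010
∂h/∂y = [130·(+0.2) − 145·(+0.9)] / -36925 = +0.002830
Flow = −∇h = (-0.0005010 east, -0.002830 north), which points south.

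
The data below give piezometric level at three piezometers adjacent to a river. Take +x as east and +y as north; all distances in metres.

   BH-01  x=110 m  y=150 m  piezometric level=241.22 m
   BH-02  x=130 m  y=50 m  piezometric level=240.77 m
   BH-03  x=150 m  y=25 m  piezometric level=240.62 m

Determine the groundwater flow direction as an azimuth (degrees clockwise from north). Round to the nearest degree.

With h = a·x + b·y + c and BH-01 as origin, the differences give:
  20·a + (-100)·b = -0.45
  40·a + (-125)·b = -0.60
Eliminate b (×(-125) and ×(-100), subtract): 1500·a = -3.750 → a = ∂h/∂x = -0.002500
Back-substitute: b = ∂h/∂y = +0.004000.
Flow direction (−∇h) has components (+0.002500 E, -0.004000 N).
Azimuth = atan2(E, N) = atan2(+0.002500, -0.004000) = 148.0° ≈ 148°.

148°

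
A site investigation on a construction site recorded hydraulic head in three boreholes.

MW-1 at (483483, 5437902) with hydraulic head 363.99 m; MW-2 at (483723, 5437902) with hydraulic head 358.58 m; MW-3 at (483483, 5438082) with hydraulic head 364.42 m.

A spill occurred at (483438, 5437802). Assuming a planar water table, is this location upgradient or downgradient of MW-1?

∂h/∂x = (358.58 − 363.99) / (483723 − 483483) = -0.02254
∂h/∂y = (364.42 − 363.99) / (5438082 − 5437902) = +0.002389
Head at (483438, 5437802) = 363.99 + (-0.02254)·(-45) + (+0.002389)·(-100) = 364.77 m.
That is higher than the 363.99 m at MW-1, so the point is upgradient.

upgradient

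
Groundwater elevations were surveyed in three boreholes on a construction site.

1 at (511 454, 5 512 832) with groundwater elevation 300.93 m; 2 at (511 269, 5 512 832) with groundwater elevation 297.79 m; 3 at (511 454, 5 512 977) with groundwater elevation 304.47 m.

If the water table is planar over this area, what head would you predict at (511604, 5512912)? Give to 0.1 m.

∂h/∂x = (297.79 − 300.93) / (511269 − 511454) = +0.01697
∂h/∂y = (304.47 − 300.93) / (5512977 − 5512832) = +0.02441
h(511604, 5512912) = 300.93 + (+0.01697)·(150) + (+0.02441)·(80) = 300.93 +2.546 +1.953 = 305.429 m.

305.4 m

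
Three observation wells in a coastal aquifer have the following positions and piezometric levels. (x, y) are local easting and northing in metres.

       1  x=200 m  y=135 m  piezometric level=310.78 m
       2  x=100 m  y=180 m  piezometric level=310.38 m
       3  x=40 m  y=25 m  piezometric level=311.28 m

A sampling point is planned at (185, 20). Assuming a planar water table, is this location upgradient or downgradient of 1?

With h = a·x + b·y + c and 1 as origin, the differences give:
  (-100)·a + 45·b = -0.40
  (-160)·a + (-110)·b = +0.50
Eliminate b (×(-110) and ×45, subtract): 18200·a = 21.500 → a = ∂h/∂x = +0.001181
Back-substitute: b = ∂h/∂y = -0.006264.
Head at (185, 20) = 310.78 + (+0.001181)·(-15) + (-0.006264)·(-115) = 311.48 m.
That is higher than the 310.78 m at 1, so the point is upgradient.

upgradient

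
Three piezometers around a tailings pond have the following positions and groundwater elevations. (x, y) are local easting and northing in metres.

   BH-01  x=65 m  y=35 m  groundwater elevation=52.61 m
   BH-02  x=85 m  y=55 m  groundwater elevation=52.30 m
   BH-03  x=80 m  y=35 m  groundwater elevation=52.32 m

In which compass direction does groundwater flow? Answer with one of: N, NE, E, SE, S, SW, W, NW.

E

Differences from BH-01: to BH-02 (Δx, Δy, Δh) = (20, 20, -0.31); to BH-03 = (15, 0, -0.29).
Solve a·Δx + b·Δy = Δh: det = 20·0 − 15·20 = -300.
∂h/∂x = [(-0.31)·0 − (-0.29)·20] / -300 = -0.01933
∂h/∂y = [20·(-0.29) − 15·(-0.31)] / -300 = +0.003833
Flow = −∇h = (+0.01933 east, -0.003833 north), which points east.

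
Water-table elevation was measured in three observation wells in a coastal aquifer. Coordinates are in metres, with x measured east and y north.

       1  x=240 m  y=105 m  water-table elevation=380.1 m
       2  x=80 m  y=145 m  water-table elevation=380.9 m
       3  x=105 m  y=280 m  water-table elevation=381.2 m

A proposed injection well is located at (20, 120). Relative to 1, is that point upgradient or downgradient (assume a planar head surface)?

upgradient

With h = a·x + b·y + c and 1 as origin, the differences give:
  (-160)·a + 40·b = +0.8
  (-135)·a + 175·b = +1.1
Eliminate b (×175 and ×40, subtract): -22600·a = 96.00 → a = ∂h/∂x = -0.004248
Back-substitute: b = ∂h/∂y = +0.003009.
Head at (20, 120) = 380.1 + (-0.004248)·(-220) + (+0.003009)·(15) = 381.08 m.
That is higher than the 380.1 m at 1, so the point is upgradient.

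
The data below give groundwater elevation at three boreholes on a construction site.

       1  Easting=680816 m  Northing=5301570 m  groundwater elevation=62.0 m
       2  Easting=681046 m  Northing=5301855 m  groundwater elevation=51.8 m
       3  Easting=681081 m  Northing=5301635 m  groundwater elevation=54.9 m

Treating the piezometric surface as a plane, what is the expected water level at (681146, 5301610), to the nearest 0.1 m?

Differences from 1: to 2 (Δx, Δy, Δh) = (230, 285, -10.2); to 3 = (265, 65, -7.1).
Solve a·Δx + b·Δy = Δh: det = 230·65 − 265·285 = -60575.
∂h/∂x = [(-10.2)·65 − (-7.1)·285] / -60575 = -0.02246
∂h/∂y = [230·(-7.1) − 265·(-10.2)] / -60575 = -0.01766
h(681146, 5301610) = 62.0 + (-0.02246)·(330) + (-0.01766)·(40) = 62.0 -7.412 -0.707 = 53.882 m.

53.9 m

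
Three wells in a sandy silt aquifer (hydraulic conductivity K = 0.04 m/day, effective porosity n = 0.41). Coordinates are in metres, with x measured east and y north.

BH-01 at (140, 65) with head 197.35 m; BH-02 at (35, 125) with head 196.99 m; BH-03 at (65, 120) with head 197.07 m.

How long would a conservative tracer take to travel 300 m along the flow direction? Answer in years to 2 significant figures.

Differences from BH-01: to BH-02 (Δx, Δy, Δh) = (-105, 60, -0.36); to BH-03 = (-75, 55, -0.28).
Determinant of the coordinate differences = (-105)·55 − (-75)·60 = -1275.
∂h/∂x = [(-0.36)·55 − (-0.28)·60] / -1275 = +0.002353
∂h/∂y = [(-105)·(-0.28) − (-75)·(-0.36)] / -1275 = -0.001882
|∇h| = √(0.002353² + -0.001882²) = 0.003013
Seepage velocity v = K·i/n = 0.04 × 0.003013 / 0.41 = 0.000294 m/day.
t = 300 / 0.000294 = 1.02e+06 days = 2.79e+03 years.

2800 years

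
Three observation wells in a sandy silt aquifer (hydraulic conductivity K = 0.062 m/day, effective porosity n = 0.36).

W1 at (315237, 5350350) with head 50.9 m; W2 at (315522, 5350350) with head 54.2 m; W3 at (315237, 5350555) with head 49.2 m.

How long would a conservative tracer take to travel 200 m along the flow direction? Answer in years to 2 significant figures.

∂h/∂x = (54.2 − 50.9) / (315522 − 315237) = +0.01158
∂h/∂y = (49.2 − 50.9) / (5350555 − 5350350) = -0.008293
|∇h| = √(0.01158² + -0.008293²) = 0.01424
Seepage velocity v = K·i/n = 0.062 × 0.01424 / 0.36 = 0.002452 m/day.
t = 200 / 0.002452 = 8.157e+04 days = 223 years.

220 years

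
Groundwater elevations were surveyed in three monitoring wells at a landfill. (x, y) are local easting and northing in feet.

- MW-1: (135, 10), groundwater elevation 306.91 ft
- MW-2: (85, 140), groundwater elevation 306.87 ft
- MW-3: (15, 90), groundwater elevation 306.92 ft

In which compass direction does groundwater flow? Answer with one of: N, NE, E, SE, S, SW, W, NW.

NE

Three-point gradient (reference MW-1): Δ to MW-2 = (-50, 130, -0.04), Δ to MW-3 = (-120, 80, +0.01).
∂h/∂x = -0.0003879, ∂h/∂y = -0.0004569 (det = 11600).
Flow = −∇h = (+0.0003879 east, +0.0004569 north), which points northeast.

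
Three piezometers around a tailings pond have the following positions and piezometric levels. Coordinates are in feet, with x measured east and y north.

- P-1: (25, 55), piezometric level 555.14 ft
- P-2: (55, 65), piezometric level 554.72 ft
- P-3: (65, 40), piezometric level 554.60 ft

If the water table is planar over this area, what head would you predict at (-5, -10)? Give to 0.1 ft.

555.6 ft

Three-point gradient (reference P-1): Δ to P-2 = (30, 10, -0.42), Δ to P-3 = (40, -15, -0.54).
∂h/∂x = -0.01376, ∂h/∂y = -0.0007059 (det = -850).
h(-5, -10) = 555.14 + (-0.01376)·(-30) + (-0.0007059)·(-65) = 555.14 +0.413 +0.046 = 555.599 ft.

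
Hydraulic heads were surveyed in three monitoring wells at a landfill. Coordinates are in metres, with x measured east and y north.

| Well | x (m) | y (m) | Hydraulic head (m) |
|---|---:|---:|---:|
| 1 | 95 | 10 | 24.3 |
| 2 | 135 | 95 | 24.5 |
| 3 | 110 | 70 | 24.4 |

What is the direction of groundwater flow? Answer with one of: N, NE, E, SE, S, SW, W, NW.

Differences from 1: to 2 (Δx, Δy, Δh) = (40, 85, +0.2); to 3 = (15, 60, +0.1).
Solve a·Δx + b·Δy = Δh: det = 40·60 − 15·85 = 1125.
∂h/∂x = [(+0.2)·60 − (+0.1)·85] / 1125 = +0.003111
∂h/∂y = [40·(+0.1) − 15·(+0.2)] / 1125 = +0.0008889
Flow = −∇h = (-0.003111 east, -0.0008889 north), which points west.

W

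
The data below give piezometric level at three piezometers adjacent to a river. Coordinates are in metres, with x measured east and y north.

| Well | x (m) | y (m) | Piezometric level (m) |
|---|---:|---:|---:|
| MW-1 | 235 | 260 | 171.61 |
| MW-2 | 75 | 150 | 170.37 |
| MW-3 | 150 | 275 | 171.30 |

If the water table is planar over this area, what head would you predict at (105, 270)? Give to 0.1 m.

171.1 m

Taking MW-1 as reference: MW-2−MW-1 = (-160, -110, -1.24); MW-3−MW-1 = (-85, 15, -0.31).
Determinant of the coordinate differences = (-160)·15 − (-85)·(-110) = -11750.
∂h/∂x = [(-1.24)·15 − (-0.31)·(-110)] / -11750 = +0.004485
∂h/∂y = [(-160)·(-0.31) − (-85)·(-1.24)] / -11750 = +0.004749
h(105, 270) = 171.61 + (+0.004485)·(-130) + (+0.004749)·(10) = 171.61 -0.583 +0.047 = 171.074 m.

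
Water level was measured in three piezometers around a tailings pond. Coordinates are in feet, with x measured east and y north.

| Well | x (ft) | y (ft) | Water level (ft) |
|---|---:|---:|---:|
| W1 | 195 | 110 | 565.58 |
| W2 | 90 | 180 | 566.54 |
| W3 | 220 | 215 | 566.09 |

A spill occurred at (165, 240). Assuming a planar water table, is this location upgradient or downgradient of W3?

With h = a·x + b·y + c and W1 as origin, the differences give:
  (-105)·a + 70·b = +0.96
  25·a + 105·b = +0.51
Eliminate b (×105 and ×70, subtract): -12775·a = 65.100 → a = ∂h/∂x = -0.005096
Back-substitute: b = ∂h/∂y = +0.006070.
Head at (165, 240) = 565.58 + (-0.005096)·(-30) + (+0.006070)·(130) = 566.52 ft.
That is higher than the 566.09 ft at W3, so the point is upgradient.

upgradient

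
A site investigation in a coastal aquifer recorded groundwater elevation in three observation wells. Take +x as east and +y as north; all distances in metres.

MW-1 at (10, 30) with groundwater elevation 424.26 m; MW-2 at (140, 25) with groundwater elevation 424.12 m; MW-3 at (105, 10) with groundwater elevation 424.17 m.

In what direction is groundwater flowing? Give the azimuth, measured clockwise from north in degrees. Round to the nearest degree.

056°

Three-point gradient (reference MW-1): Δ to MW-2 = (130, -5, -0.14), Δ to MW-3 = (95, -20, -0.09).
∂h/∂x = -0.001106, ∂h/∂y = -0.0007529 (det = -2125).
Flow direction (−∇h) has components (+0.001106 E, +0.0007529 N).
Azimuth = atan2(E, N) = atan2(+0.001106, +0.0007529) = 55.8° ≈ 056°.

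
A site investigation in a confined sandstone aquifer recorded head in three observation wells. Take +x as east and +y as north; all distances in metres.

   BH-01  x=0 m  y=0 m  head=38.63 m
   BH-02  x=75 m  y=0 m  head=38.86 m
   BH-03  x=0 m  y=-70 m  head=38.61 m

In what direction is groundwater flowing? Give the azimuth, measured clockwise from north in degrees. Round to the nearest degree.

∂h/∂x = (38.86 − 38.63) / (75 − 0) = +0.003067
∂h/∂y = (38.61 − 38.63) / (-70 − 0) = +0.0002857
Flow direction (−∇h) has components (-0.003067 E, -0.0002857 N).
Azimuth = atan2(E, N) = atan2(-0.003067, -0.0002857) = 264.7° ≈ 265°.

265°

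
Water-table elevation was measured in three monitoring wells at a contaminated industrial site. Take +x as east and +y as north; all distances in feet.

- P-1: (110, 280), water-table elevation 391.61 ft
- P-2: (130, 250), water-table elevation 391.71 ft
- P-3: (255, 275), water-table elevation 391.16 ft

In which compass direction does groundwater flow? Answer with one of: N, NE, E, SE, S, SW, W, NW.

Three-point gradient (reference P-1): Δ to P-2 = (20, -30, +0.10), Δ to P-3 = (145, -5, -0.45).
∂h/∂x = -0.003294, ∂h/∂y = -0.005529 (det = 4250).
Flow = −∇h = (+0.003294 east, +0.005529 north), which points northeast.

NE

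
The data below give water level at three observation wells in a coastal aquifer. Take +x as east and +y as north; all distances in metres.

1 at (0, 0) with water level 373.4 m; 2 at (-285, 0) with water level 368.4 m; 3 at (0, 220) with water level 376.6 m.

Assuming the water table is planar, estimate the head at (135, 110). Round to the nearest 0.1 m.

∂h/∂x = (368.4 − 373.4) / (-285 − 0) = +0.01754
∂h/∂y = (376.6 − 373.4) / (220 − 0) = +0.01455
h(135, 110) = 373.4 + (+0.01754)·(135) + (+0.01455)·(110) = 373.4 +2.368 +1.600 = 377.368 m.

377.4 m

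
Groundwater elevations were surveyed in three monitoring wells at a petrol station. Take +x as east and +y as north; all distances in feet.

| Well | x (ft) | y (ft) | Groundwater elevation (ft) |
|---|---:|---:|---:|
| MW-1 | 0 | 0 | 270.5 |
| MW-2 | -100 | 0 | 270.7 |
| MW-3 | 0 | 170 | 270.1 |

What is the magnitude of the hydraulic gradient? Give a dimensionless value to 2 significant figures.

∂h/∂x = (270.7 − 270.5) / (-100 − 0) = -0.002000
∂h/∂y = (270.1 − 270.5) / (170 − 0) = -0.002353
|∇h| = √(-0.002000² + -0.002353²) = 0.003088

0.0031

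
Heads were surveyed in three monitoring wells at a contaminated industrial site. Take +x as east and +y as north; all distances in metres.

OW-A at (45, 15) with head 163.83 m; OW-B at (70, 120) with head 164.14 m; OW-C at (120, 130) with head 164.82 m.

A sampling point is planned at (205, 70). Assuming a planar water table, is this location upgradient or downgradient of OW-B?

With h = a·x + b·y + c and OW-A as origin, the differences give:
  25·a + 105·b = +0.31
  75·a + 115·b = +0.99
Eliminate b (×115 and ×105, subtract): -5000·a = -68.300 → a = ∂h/∂x = +0.01366
Back-substitute: b = ∂h/∂y = -0.0003000.
Head at (205, 70) = 163.83 + (+0.01366)·(160) + (-0.0003000)·(55) = 166.00 m.
That is higher than the 164.14 m at OW-B, so the point is upgradient.

upgradient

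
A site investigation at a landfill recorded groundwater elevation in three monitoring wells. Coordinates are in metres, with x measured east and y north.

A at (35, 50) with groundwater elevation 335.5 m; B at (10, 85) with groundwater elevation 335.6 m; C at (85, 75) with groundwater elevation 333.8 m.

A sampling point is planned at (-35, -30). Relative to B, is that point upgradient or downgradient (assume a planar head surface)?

upgradient

Differences from A: to B (Δx, Δy, Δh) = (-25, 35, +0.1); to C = (50, 25, -1.7).
Determinant of the coordinate differences = (-25)·25 − 50·35 = -2375.
∂h/∂x = [(+0.1)·25 − (-1.7)·35] / -2375 = -0.02611
∂h/∂y = [(-25)·(-1.7) − 50·(+0.1)] / -2375 = -0.01579
Head at (-35, -30) = 335.5 + (-0.02611)·(-70) + (-0.01579)·(-80) = 338.59 m.
That is higher than the 335.6 m at B, so the point is upgradient.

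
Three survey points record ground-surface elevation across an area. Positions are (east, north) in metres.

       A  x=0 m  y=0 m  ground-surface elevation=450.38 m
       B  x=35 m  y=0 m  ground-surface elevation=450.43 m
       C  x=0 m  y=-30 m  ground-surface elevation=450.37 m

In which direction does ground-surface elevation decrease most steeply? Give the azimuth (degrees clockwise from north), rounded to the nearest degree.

∂z/∂x = (450.43 − 450.38) / (35 − 0) = +0.001429
∂z/∂y = (450.37 − 450.38) / (-30 − 0) = +0.0003333
Steepest decrease is along −∇f: components (-0.001429 E, -0.0003333 N).
Azimuth = atan2(-0.001429, -0.0003333) = 256.9° ≈ 257°.

257°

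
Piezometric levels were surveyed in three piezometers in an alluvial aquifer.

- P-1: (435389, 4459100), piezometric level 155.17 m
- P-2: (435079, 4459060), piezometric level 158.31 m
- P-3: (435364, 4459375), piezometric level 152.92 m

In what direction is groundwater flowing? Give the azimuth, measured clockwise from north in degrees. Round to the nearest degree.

045°

Three-point gradient (reference P-1): Δ to P-2 = (-310, -40, +3.14), Δ to P-3 = (-25, 275, -2.25).
∂h/∂x = -0.008968, ∂h/∂y = -0.008997 (det = -86250).
Flow direction (−∇h) has components (+0.008968 E, +0.008997 N).
Azimuth = atan2(E, N) = atan2(+0.008968, +0.008997) = 44.9° ≈ 045°.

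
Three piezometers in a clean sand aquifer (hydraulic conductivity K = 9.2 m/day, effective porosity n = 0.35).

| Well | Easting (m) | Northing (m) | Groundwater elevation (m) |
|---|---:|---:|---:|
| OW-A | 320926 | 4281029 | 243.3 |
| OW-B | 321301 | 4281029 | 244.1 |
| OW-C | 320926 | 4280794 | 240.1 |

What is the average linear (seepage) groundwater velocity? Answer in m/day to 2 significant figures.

∂h/∂x = (244.1 − 243.3) / (321301 − 320926) = +0.002133
∂h/∂y = (240.1 − 243.3) / (4280794 − 4281029) = +0.01362
|∇h| = √(0.002133² + 0.01362²) = 0.01379
Seepage velocity v = K·i/n = 9.2 × 0.01379 / 0.35 = 0.3625 m/day.

0.36 m/day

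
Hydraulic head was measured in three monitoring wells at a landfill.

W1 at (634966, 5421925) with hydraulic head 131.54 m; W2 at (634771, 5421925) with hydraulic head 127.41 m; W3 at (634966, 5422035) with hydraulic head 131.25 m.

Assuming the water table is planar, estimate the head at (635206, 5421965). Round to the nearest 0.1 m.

∂h/∂x = (127.41 − 131.54) / (634771 − 634966) = +0.02118
∂h/∂y = (131.25 − 131.54) / (5422035 − 5421925) = -0.002636
h(635206, 5421965) = 131.54 + (+0.02118)·(240) + (-0.002636)·(40) = 131.54 +5.083 -0.105 = 136.518 m.

136.5 m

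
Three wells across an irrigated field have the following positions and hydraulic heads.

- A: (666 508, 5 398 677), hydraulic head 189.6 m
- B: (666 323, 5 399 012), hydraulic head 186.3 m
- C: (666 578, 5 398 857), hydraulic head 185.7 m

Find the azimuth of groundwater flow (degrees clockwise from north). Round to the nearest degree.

037°

With h = a·x + b·y + c and A as origin, the differences give:
  (-185)·a + 335·b = -3.3
  70·a + 180·b = -3.9
Eliminate b (×180 and ×335, subtract): -56750·a = 712.50 → a = ∂h/∂x = -0.01256
Back-substitute: b = ∂h/∂y = -0.01678.
Flow direction (−∇h) has components (+0.01256 E, +0.01678 N).
Azimuth = atan2(E, N) = atan2(+0.01256, +0.01678) = 36.8° ≈ 037°.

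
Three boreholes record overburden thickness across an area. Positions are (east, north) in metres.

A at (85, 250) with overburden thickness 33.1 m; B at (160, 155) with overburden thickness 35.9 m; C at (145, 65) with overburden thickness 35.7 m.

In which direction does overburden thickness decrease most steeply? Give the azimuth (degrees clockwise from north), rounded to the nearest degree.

With d = a·x + b·y + c and A as origin, the differences give:
  75·a + (-95)·b = +2.8
  60·a + (-185)·b = +2.6
Eliminate b (×(-185) and ×(-95), subtract): -8175·a = -271.00 → a = ∂d/∂x = +0.03315
Back-substitute: b = ∂d/∂y = -0.003303.
Steepest decrease is along −∇f: components (-0.03315 E, +0.003303 N).
Azimuth = atan2(-0.03315, +0.003303) = 275.7° ≈ 276°.

276°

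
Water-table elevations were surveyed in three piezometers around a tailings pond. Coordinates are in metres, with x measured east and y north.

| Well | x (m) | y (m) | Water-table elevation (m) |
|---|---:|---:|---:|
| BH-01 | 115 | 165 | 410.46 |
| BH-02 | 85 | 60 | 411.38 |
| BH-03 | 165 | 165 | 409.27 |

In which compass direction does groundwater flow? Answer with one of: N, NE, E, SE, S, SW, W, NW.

E

Taking BH-01 as reference: BH-02−BH-01 = (-30, -105, +0.92); BH-03−BH-01 = (50, 0, -1.19).
Determinant of the coordinate differences = (-30)·0 − 50·(-105) = 5250.
∂h/∂x = [(+0.92)·0 − (-1.19)·(-105)] / 5250 = -0.02380
∂h/∂y = [(-30)·(-1.19) − 50·(+0.92)] / 5250 = -0.001962
Flow = −∇h = (+0.02380 east, +0.001962 north), which points east.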